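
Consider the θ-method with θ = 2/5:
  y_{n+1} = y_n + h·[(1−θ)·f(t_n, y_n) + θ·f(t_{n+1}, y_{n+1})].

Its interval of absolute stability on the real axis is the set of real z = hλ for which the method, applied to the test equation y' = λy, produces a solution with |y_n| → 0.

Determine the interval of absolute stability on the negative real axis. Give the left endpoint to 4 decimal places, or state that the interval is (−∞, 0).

z∈(-10.0000,0).

With y'=λy (z=hλ):
  y_{n+1} = y_n + z·[3/5·y_n + 2/5·y_{n+1}] ⇒ (1 − 2/5z)y_{n+1} = (1 + 3/5z)y_n
  ⇒ R(z) = (1 + 3/5z)/(1 − 2/5z).

Find x<0 with |R(x)|<1.
x=-1.52: |R|=0.0547
R=−1: 1+3/5x = −1+2/5x ⇒ -1/5x=2 ⇒ x=2/(-1/5)=-10.0000
Confirm numerically:
  x=-8.578: |R|=0.93582 <1
  x=-5.844: |R|=0.75096 <1
  x=-4.809: |R|=0.64489 <1
  x=-10.317: |R|=1.01237 >1
  x=-10.038: |R|=1.00152 >1
Interval (-10.0000, 0).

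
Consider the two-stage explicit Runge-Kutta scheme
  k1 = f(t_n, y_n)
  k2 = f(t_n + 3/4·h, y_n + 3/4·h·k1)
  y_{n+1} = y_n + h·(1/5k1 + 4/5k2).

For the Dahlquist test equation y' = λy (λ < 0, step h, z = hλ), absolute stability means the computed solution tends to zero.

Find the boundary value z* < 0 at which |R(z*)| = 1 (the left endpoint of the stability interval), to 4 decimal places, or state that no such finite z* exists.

left endpoint -1.6667.

Test eqn y'=λy, z=hλ:
  k1=λy_n ⇒ h·k1=z·y_n;  k2=λ(1+3/4z)y_n ⇒ h·k2=z(1+3/4z)y_n
  y_{n+1}/y_n = 1 + 1/5z + 4/5z(1+3/4z) = 1 + z + 3/5z²
  so R(z) = 1 + z + 3/5z².

Need |R(x)|<1, x<0.
x=-1.41: |R|=0.7829
R=1: x+3/5x²=0 ⇒ x=−5/3=-1.6667; min R=1−1/(4·3/5)=0.5833>−1
Confirm numerically:
  x=-1.120: |R|=0.63264 <1
  x=-0.824: |R|=0.58339 <1
  x=-0.819: |R|=0.58346 <1
  x=-0.718: |R|=0.59131 <1
  x=-2.104: |R|=1.55209 >1
  x=-1.928: |R|=1.30231 >1
So |R|<1 on (-1.6667, 0).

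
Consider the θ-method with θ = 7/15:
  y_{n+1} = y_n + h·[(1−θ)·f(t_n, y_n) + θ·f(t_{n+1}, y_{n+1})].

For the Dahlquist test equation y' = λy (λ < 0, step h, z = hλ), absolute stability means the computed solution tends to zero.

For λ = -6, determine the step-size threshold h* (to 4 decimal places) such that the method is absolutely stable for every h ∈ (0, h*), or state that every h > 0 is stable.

(-30.0000,0); λ=-6 ⇒ h* = (30)/6 = 5.0000.

With y'=λy (z=hλ):
  y_{n+1} = y_n + z·[8/15·y_n + 7/15·y_{n+1}] ⇒ (1 − 7/15z)y_{n+1} = (1 + 8/15z)y_n
  ⇒ R(z) = (1 + 8/15z)/(1 − 7/15z).

Solve |R(x)|<1 on ℝ⁻.
x=-0.86: |R|=0.3863
R=−1: 1+8/15x = −1+7/15x ⇒ -1/15x=2 ⇒ x=2/(-1/15)=-30.0000
Confirm numerically:
  x=-22.071: |R|=0.95322 <1
  x=-20.955: |R|=0.94406 <1
  x=-14.056: |R|=0.85939 <1
  x=-30.592: |R|=1.00258 >1
  x=-30.360: |R|=1.00158 >1
  x=-30.131: |R|=1.00058 >1
Stable set (-30.0000, 0).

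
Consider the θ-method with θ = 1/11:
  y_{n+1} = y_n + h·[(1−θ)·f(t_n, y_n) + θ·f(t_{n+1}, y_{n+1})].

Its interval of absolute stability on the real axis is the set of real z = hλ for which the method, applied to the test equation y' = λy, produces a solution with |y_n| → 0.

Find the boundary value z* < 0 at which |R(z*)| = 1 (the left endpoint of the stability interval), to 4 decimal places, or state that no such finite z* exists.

On y'=λy, z=hλ:
  y_{n+1} = y_n + z·[10/11·y_n + 1/11·y_{n+1}] ⇒ (1 − 1/11z)y_{n+1} = (1 + 10/11z)y_n
  ⇒ R(z) = (1 + 10/11z)/(1 − 1/11z).

Need |R(x)|<1, x<0.
x=-1.72: |R|=0.4874
R=−1: 1+10/11x = −1+1/11x ⇒ -9/11x=2 ⇒ x=2/(-9/11)=-2.4444
Confirm numerically:
  x=-2.416: |R|=0.98092 <1
  x=-1.994: |R|=0.68801 <1
  x=-1.082: |R|=0.01490 <1
  x=-2.893: |R|=1.29058 >1
  x=-2.814: |R|=1.24077 >1
  x=-2.685: |R|=1.15820 >1
Interval (-2.4444, 0).

left endpoint -2.4444.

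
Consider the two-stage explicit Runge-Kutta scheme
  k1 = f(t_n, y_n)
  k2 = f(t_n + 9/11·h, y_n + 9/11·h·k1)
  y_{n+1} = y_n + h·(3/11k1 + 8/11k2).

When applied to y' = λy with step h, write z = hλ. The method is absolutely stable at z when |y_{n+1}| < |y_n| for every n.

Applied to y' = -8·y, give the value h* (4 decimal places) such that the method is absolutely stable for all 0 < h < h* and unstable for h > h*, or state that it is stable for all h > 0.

Test eqn y'=λy, z=hλ:
  k1=λy_n ⇒ h·k1=z·y_n;  k2=λ(1+9/11z)y_n ⇒ h·k2=z(1+9/11z)y_n
  y_{n+1}/y_n = 1 + 3/11z + 8/11z(1+9/11z) = 1 + z + 72/121z²
  so R(z) = 1 + z + 72/121z².

Need |R(x)|<1, x<0.
x=-0.62: |R|=0.6087
R=1: x+72/121x²=0 ⇒ x=−121/72=-1.6806; min R=1−1/(4·72/121)=0.5799>−1
Confirm numerically:
  x=-1.298: |R|=0.70453 <1
  x=-1.125: |R|=0.62810 <1
  x=-0.797: |R|=0.58098 <1
  x=-2.261: |R|=1.78092 >1
  x=-2.230: |R|=1.72908 >1
  x=-2.194: |R|=1.67031 >1
So |R|<1 on (-1.6806, 0).

(-1.6806,0); λ=-8 ⇒ h* = (121/72)/8 = 0.2101.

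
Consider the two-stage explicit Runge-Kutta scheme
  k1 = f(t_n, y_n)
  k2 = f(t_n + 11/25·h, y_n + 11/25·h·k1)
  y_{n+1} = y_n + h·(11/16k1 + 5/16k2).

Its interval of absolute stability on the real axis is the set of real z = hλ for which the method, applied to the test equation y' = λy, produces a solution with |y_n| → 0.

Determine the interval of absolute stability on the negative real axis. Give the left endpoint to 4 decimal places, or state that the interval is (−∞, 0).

With y'=λy (z=hλ):
  k1=λy_n ⇒ h·k1=z·y_n;  k2=λ(1+11/25z)y_n ⇒ h·k2=z(1+11/25z)y_n
  y_{n+1}/y_n = 1 + 11/16z + 5/16z(1+11/25z) = 1 + z + 11/80z²
  R(z) = 1 + z + 11/80z².

Find x<0 with |R(x)|<1.
x=-0.8: |R|=0.2880
R=1: x+11/80x²=0 ⇒ x=−80/11=-7.2727; min R=1−1/(4·11/80)=-0.8182>−1
Confirm numerically:
  x=-5.786: |R|=0.18280 <1
  x=-5.739: |R|=0.21028 <1
  x=-3.018: |R|=0.76561 <1
  x=-7.473: |R|=1.20579 >1
  x=-7.363: |R|=1.09139 >1
Interval (-7.2727, 0).

z∈(-7.2727,0).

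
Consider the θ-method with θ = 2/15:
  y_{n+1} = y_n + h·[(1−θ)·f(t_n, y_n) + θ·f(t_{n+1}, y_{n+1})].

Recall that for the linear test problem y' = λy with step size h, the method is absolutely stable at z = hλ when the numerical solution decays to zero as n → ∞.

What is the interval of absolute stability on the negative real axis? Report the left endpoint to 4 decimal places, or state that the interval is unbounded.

z∈(-2.7273,0).

Set f=λy, z=hλ:
  y_{n+1} = y_n + z·[13/15·y_n + 2/15·y_{n+1}] ⇒ (1 − 2/15z)y_{n+1} = (1 + 13/15z)y_n
  so R(z) = (1 + 13/15z)/(1 − 2/15z).

Need |R(x)|<1, x<0.
x=-0.83: |R|=0.2527
R=−1: 1+13/15x = −1+2/15x ⇒ -11/15x=2 ⇒ x=2/(-11/15)=-2.7273
Confirm numerically:
  x=-2.458: |R|=0.85128 <1
  x=-2.293: |R|=0.75610 <1
  x=-1.237: |R|=0.06186 <1
  x=-1.236: |R|=0.06113 <1
  x=-3.193: |R|=1.23955 >1
  x=-2.926: |R|=1.10483 >1
  x=-2.777: |R|=1.02661 >1
Stable set (-2.7273, 0).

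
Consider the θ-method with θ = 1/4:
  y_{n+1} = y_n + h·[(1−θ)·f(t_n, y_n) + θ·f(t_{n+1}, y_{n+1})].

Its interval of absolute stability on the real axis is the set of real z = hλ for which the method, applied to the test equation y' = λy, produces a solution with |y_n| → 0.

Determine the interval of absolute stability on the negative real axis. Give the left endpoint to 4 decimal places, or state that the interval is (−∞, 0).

(-4.0000, 0).

Set f=λy, z=hλ:
  y_{n+1} = y_n + z·[3/4·y_n + 1/4·y_{n+1}] ⇒ (1 − 1/4z)y_{n+1} = (1 + 3/4z)y_n
  Hence R(z) = (1 + 3/4z)/(1 − 1/4z).

Find x<0 with |R(x)|<1.
x=-1.24: |R|=0.0534
R=−1: 1+3/4x = −1+1/4x ⇒ -1/2x=2 ⇒ x=2/(-1/2)=-4.0000
Confirm numerically:
  x=-2.879: |R|=0.67408 <1
  x=-2.708: |R|=0.61479 <1
  x=-1.939: |R|=0.30594 <1
  x=-1.837: |R|=0.25887 <1
  x=-4.353: |R|=1.08452 >1
  x=-4.204: |R|=1.04973 >1
Stable set (-4.0000, 0).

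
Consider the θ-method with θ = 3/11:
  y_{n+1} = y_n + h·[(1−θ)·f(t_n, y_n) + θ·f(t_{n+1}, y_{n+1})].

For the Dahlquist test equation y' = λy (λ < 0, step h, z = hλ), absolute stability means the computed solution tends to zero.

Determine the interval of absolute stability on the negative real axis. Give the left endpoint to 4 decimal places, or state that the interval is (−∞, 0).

z∈(-4.4000,0).

On y'=λy, z=hλ:
  y_{n+1} = y_n + z·[8/11·y_n + 3/11·y_{n+1}] ⇒ (1 − 3/11z)y_{n+1} = (1 + 8/11z)y_n
  Hence R(z) = (1 + 8/11z)/(1 − 3/11z).

Boundary: |R(x)|=1, x<0.
x=-0.36: |R|=0.6722
R=−1: 1+8/11x = −1+3/11x ⇒ -5/11x=2 ⇒ x=2/(-5/11)=-4.4000
Confirm numerically:
  x=-4.326: |R|=0.98457 <1
  x=-4.120: |R|=0.94007 <1
  x=-2.869: |R|=0.60958 <1
  x=-4.546: |R|=1.02963 >1
  x=-4.519: |R|=1.02423 >1
  x=-4.518: |R|=1.02403 >1
Interval (-4.4000, 0).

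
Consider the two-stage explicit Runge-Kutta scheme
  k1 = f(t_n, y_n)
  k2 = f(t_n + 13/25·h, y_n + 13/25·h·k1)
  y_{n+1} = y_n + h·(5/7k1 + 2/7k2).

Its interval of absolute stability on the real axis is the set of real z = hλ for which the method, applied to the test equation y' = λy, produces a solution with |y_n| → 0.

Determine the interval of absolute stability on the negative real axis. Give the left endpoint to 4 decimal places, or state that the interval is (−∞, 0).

(-6.7308, 0).

With y'=λy (z=hλ):
  k1=λy_n ⇒ h·k1=z·y_n;  k2=λ(1+13/25z)y_n ⇒ h·k2=z(1+13/25z)y_n
  y_{n+1}/y_n = 1 + 5/7z + 2/7z(1+13/25z) = 1 + z + 26/175z²
  R(z) = 1 + z + 26/175z².

Boundary: |R(x)|=1, x<0.
x=-1.69: |R|=0.2657
R=1: x+26/175x²=0 ⇒ x=−175/26=-6.7308; min R=1−1/(4·26/175)=-0.6827>−1
Confirm numerically:
  x=-5.262: |R|=0.14826 <1
  x=-4.212: |R|=0.57620 <1
  x=-2.953: |R|=0.65743 <1
  x=-7.304: |R|=1.62205 >1
  x=-7.248: |R|=1.55698 >1
  x=-7.018: |R|=1.29949 >1
Stable set (-6.7308, 0).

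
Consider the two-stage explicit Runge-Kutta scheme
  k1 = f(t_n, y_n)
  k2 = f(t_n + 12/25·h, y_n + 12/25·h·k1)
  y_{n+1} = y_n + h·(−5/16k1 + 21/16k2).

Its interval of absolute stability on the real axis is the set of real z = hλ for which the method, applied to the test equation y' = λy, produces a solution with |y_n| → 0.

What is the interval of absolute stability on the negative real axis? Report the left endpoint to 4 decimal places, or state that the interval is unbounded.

On y'=λy, z=hλ:
  k1=λy_n ⇒ h·k1=z·y_n;  k2=λ(1+12/25z)y_n ⇒ h·k2=z(1+12/25z)y_n
  y_{n+1}/y_n = 1 − 5/16z + 21/16z(1+12/25z) = 1 + z + 63/100z²
  R(z) = 1 + z + 63/100z².

Find x<0 with |R(x)|<1.
x=-0.9: |R|=0.6103
R=1: x+63/100x²=0 ⇒ x=−100/63=-1.5873; min R=1−1/(4·63/100)=0.6032>−1
Confirm numerically:
  x=-1.461: |R|=0.88375 <1
  x=-1.448: |R|=0.87292 <1
  x=-1.002: |R|=0.63052 <1
  x=-0.769: |R|=0.60356 <1
  x=-1.813: |R|=1.25779 >1
  x=-1.623: |R|=1.03650 >1
Stable set (-1.5873, 0).

(-1.5873, 0).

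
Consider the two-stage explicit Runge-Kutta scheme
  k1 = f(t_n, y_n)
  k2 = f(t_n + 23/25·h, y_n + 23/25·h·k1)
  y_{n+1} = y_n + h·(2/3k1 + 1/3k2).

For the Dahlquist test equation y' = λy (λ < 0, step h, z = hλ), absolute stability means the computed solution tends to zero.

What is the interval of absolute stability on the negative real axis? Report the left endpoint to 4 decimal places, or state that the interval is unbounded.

z∈(-3.2609,0).

Set f=λy, z=hλ:
  k1=λy_n ⇒ h·k1=z·y_n;  k2=λ(1+23/25z)y_n ⇒ h·k2=z(1+23/25z)y_n
  y_{n+1}/y_n = 1 + 2/3z + 1/3z(1+23/25z) = 1 + z + 23/75z²
  Hence R(z) = 1 + z + 23/75z².

Solve |R(x)|<1 on ℝ⁻.
x=-1.16: |R|=0.2527
R=1: x+23/75x²=0 ⇒ x=−75/23=-3.2609; min R=1−1/(4·23/75)=0.1848>−1
Confirm numerically:
  x=-3.117: |R|=0.86248 <1
  x=-2.941: |R|=0.71151 <1
  x=-2.448: |R|=0.38976 <1
  x=-3.799: |R|=1.62694 >1
  x=-3.792: |R|=1.61764 >1
  x=-3.370: |R|=1.11278 >1
So |R|<1 on (-3.2609, 0).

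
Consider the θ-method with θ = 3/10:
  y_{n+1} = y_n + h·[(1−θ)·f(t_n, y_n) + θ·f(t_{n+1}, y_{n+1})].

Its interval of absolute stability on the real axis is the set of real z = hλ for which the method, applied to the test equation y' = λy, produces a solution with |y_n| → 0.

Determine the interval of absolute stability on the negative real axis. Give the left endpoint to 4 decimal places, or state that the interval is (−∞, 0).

z∈(-5.0000,0).

Set f=λy, z=hλ:
  y_{n+1} = y_n + z·[7/10·y_n + 3/10·y_{n+1}] ⇒ (1 − 3/10z)y_{n+1} = (1 + 7/10z)y_n
  ⇒ R(z) = (1 + 7/10z)/(1 − 3/10z).

Solve |R(x)|<1 on ℝ⁻.
x=-0.34: |R|=0.6915
R=−1: 1+7/10x = −1+3/10x ⇒ -2/5x=2 ⇒ x=2/(-2/5)=-5.0000
Confirm numerically:
  x=-4.980: |R|=0.99679 <1
  x=-4.078: |R|=0.83413 <1
  x=-3.462: |R|=0.69822 <1
  x=-2.340: |R|=0.37485 <1
  x=-5.599: |R|=1.08941 >1
  x=-5.590: |R|=1.08816 >1
  x=-5.546: |R|=1.08199 >1
Interval (-5.0000, 0).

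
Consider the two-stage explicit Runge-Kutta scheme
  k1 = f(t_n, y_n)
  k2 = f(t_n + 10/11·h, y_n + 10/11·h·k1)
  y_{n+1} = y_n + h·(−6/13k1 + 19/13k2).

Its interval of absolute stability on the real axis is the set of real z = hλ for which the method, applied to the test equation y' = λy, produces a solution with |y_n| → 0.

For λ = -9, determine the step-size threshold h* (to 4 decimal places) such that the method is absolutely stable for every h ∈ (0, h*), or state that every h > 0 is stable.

(-0.7526,0); λ=-9 ⇒ h* = (143/190)/9 = 0.0836.

Set f=λy, z=hλ:
  k1=λy_n ⇒ h·k1=z·y_n;  k2=λ(1+10/11z)y_n ⇒ h·k2=z(1+10/11z)y_n
  y_{n+1}/y_n = 1 − 6/13z + 19/13z(1+10/11z) = 1 + z + 190/143z²
  ⇒ R(z) = 1 + z + 190/143z².

Solve |R(x)|<1 on ℝ⁻.
x=-1.56: |R|=2.6735
R=1: x+190/143x²=0 ⇒ x=−143/190=-0.7526; min R=1−1/(4·190/143)=0.8118>−1
Confirm numerically:
  x=-0.677: |R|=0.93197 <1
  x=-0.663: |R|=0.92104 <1
  x=-0.463: |R|=0.82183 <1
  x=-0.429: |R|=0.81553 <1
  x=-1.338: |R|=2.04065 >1
  x=-1.187: |R|=1.68506 >1
  x=-0.939: |R|=1.23252 >1
So |R|<1 on (-0.7526, 0).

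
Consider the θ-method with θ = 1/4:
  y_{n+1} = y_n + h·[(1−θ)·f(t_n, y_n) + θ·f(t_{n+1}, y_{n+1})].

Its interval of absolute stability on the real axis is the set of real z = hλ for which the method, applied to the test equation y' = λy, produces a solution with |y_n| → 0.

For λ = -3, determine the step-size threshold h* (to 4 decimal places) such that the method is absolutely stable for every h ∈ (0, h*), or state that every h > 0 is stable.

On y'=λy, z=hλ:
  y_{n+1} = y_n + z·[3/4·y_n + 1/4·y_{n+1}] ⇒ (1 − 1/4z)y_{n+1} = (1 + 3/4z)y_n
  ⇒ R(z) = (1 + 3/4z)/(1 − 1/4z).

Find x<0 with |R(x)|<1.
x=-0.64: |R|=0.4483
R=−1: 1+3/4x = −1+1/4x ⇒ -1/2x=2 ⇒ x=2/(-1/2)=-4.0000
Confirm numerically:
  x=-3.615: |R|=0.89888 <1
  x=-3.528: |R|=0.87460 <1
  x=-3.451: |R|=0.85264 <1
  x=-2.064: |R|=0.36148 <1
  x=-4.114: |R|=1.02810 >1
  x=-4.061: |R|=1.01513 >1
Interval (-4.0000, 0).

(-4.0000,0); λ=-3 ⇒ h* = (4)/3 = 1.3333.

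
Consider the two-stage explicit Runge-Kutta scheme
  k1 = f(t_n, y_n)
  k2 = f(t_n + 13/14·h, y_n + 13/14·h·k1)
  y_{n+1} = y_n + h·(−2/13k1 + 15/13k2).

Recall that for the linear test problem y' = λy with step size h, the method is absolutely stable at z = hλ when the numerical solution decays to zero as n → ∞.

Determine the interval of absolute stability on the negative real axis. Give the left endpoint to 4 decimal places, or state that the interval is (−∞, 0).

(-0.9333, 0).

Test eqn y'=λy, z=hλ:
  k1=λy_n ⇒ h·k1=z·y_n;  k2=λ(1+13/14z)y_n ⇒ h·k2=z(1+13/14z)y_n
  y_{n+1}/y_n = 1 − 2/13z + 15/13z(1+13/14z) = 1 + z + 15/14z²
  ⇒ R(z) = 1 + z + 15/14z².

Boundary: |R(x)|=1, x<0.
x=-0.33: |R|=0.7867
R=1: x+15/14x²=0 ⇒ x=−14/15=-0.9333; min R=1−1/(4·15/14)=0.7667>−1
Confirm numerically:
  x=-0.741: |R|=0.84730 <1
  x=-0.648: |R|=0.80190 <1
  x=-0.386: |R|=0.77364 <1
  x=-1.223: |R|=1.37957 >1
  x=-0.967: |R|=1.03488 >1
Stable set (-0.9333, 0).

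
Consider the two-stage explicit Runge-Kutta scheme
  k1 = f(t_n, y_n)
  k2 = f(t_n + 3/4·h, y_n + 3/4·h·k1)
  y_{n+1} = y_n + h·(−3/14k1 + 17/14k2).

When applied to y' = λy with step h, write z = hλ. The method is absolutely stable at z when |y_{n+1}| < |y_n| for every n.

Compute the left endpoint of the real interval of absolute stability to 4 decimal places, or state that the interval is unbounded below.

Test eqn y'=λy, z=hλ:
  k1=λy_n ⇒ h·k1=z·y_n;  k2=λ(1+3/4z)y_n ⇒ h·k2=z(1+3/4z)y_n
  y_{n+1}/y_n = 1 − 3/14z + 17/14z(1+3/4z) = 1 + z + 51/56z²
  so R(z) = 1 + z + 51/56z².

Boundary: |R(x)|=1, x<0.
x=-1.03: |R|=0.9362
R=1: x+51/56x²=0 ⇒ x=−56/51=-1.0980; min R=1−1/(4·51/56)=0.7255>−1
Confirm numerically:
  x=-0.870: |R|=0.81932 <1
  x=-0.809: |R|=0.78705 <1
  x=-0.788: |R|=0.77750 <1
  x=-0.467: |R|=0.73162 <1
  x=-1.355: |R|=1.31709 >1
  x=-1.178: |R|=1.08578 >1
Stable set (-1.0980, 0).

z* = -1.0980.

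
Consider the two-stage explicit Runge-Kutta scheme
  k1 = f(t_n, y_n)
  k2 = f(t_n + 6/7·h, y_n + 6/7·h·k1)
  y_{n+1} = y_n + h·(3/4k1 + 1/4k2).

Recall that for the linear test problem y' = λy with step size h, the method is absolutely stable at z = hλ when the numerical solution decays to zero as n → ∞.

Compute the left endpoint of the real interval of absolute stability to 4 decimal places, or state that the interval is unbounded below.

Set f=λy, z=hλ:
  k1=λy_n ⇒ h·k1=z·y_n;  k2=λ(1+6/7z)y_n ⇒ h·k2=z(1+6/7z)y_n
  y_{n+1}/y_n = 1 + 3/4z + 1/4z(1+6/7z) = 1 + z + 3/14z²
  Hence R(z) = 1 + z + 3/14z².

Boundary: |R(x)|=1, x<0.
x=-0.66: |R|=0.4333
R=1: x+3/14x²=0 ⇒ x=−14/3=-4.6667; min R=1−1/(4·3/14)=-0.1667>−1
Confirm numerically:
  x=-4.532: |R|=0.86922 <1
  x=-4.506: |R|=0.84486 <1
  x=-3.796: |R|=0.29177 <1
  x=-5.132: |R|=1.51173 >1
  x=-5.031: |R|=1.39278 >1
  x=-4.720: |R|=1.05394 >1
So |R|<1 on (-4.6667, 0).

z* = -4.6667.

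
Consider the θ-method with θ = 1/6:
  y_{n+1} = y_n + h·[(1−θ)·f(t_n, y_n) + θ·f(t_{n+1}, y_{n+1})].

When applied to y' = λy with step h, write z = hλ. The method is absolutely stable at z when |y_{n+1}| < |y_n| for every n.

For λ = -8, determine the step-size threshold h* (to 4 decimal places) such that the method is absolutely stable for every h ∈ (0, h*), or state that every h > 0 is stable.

Set f=λy, z=hλ:
  y_{n+1} = y_n + z·[5/6·y_n + 1/6·y_{n+1}] ⇒ (1 − 1/6z)y_{n+1} = (1 + 5/6z)y_n
  so R(z) = (1 + 5/6z)/(1 − 1/6z).

Solve |R(x)|<1 on ℝ⁻.
x=-0.32: |R|=0.6962
R=−1: 1+5/6x = −1+1/6x ⇒ -2/3x=2 ⇒ x=2/(-2/3)=-3.0000
Confirm numerically:
  x=-2.836: |R|=0.92576 <1
  x=-2.274: |R|=0.64902 <1
  x=-1.737: |R|=0.34703 <1
  x=-3.553: |R|=1.23155 >1
  x=-3.342: |R|=1.14644 >1
  x=-3.250: |R|=1.10811 >1
So |R|<1 on (-3.0000, 0).

(-3.0000,0); λ=-8 ⇒ h* = (3)/8 = 0.3750.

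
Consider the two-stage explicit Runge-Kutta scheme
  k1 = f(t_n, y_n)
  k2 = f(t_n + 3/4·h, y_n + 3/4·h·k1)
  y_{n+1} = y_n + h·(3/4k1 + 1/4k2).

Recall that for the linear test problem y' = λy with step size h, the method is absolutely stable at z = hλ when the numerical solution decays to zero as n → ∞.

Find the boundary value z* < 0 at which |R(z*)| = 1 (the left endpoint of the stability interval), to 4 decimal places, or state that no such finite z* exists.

Set f=λy, z=hλ:
  k1=λy_n ⇒ h·k1=z·y_n;  k2=λ(1+3/4z)y_n ⇒ h·k2=z(1+3/4z)y_n
  y_{n+1}/y_n = 1 + 3/4z + 1/4z(1+3/4z) = 1 + z + 3/16z²
  Hence R(z) = 1 + z + 3/16z².

Boundary: |R(x)|=1, x<0.
x=-1.72: |R|=0.1653
R=1: x+3/16x²=0 ⇒ x=−16/3=-5.3333; min R=1−1/(4·3/16)=-0.3333>−1
Confirm numerically:
  x=-4.900: |R|=0.60188 <1
  x=-4.655: |R|=0.40794 <1
  x=-2.219: |R|=0.29576 <1
  x=-2.144: |R|=0.28211 <1
  x=-5.825: |R|=1.53699 >1
  x=-5.399: |R|=1.06648 >1
Stable set (-5.3333, 0).

z* = -5.3333.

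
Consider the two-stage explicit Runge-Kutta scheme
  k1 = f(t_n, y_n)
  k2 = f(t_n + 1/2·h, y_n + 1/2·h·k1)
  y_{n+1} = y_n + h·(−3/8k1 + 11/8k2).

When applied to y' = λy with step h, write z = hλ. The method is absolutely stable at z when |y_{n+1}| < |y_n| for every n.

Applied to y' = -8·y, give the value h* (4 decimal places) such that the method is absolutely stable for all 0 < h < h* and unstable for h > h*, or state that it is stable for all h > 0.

Test eqn y'=λy, z=hλ:
  k1=λy_n ⇒ h·k1=z·y_n;  k2=λ(1+1/2z)y_n ⇒ h·k2=z(1+1/2z)y_n
  y_{n+1}/y_n = 1 − 3/8z + 11/8z(1+1/2z) = 1 + z + 11/16z²
  Hence R(z) = 1 + z + 11/16z².

Solve |R(x)|<1 on ℝ⁻.
x=-1.79: |R|=1.4128
R=1: x+11/16x²=0 ⇒ x=−16/11=-1.4545; min R=1−1/(4·11/16)=0.6364>−1
Confirm numerically:
  x=-1.374: |R|=0.92391 <1
  x=-1.189: |R|=0.78293 <1
  x=-0.937: |R|=0.66660 <1
  x=-0.817: |R|=0.64190 <1
  x=-1.523: |R|=1.07168 >1
  x=-1.492: |R|=1.03842 >1
Stable set (-1.4545, 0).

(-1.4545,0); λ=-8 ⇒ h* = (16/11)/8 = 0.1818.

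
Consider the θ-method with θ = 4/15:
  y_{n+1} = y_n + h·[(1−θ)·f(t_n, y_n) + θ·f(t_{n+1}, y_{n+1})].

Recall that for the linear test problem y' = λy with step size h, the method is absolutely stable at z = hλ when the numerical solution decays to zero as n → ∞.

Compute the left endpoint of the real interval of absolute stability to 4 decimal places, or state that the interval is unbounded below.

z* = -4.2857.

On y'=λy, z=hλ:
  y_{n+1} = y_n + z·[11/15·y_n + 4/15·y_{n+1}] ⇒ (1 − 4/15z)y_{n+1} = (1 + 11/15z)y_n
  so R(z) = (1 + 11/15z)/(1 − 4/15z).

Boundary: |R(x)|=1, x<0.
x=-0.88: |R|=0.2873
R=−1: 1+11/15x = −1+4/15x ⇒ -7/15x=2 ⇒ x=2/(-7/15)=-4.2857
Confirm numerically:
  x=-2.480: |R|=0.49278 <1
  x=-2.192: |R|=0.38337 <1
  x=-1.857: |R|=0.24197 <1
  x=-4.650: |R|=1.07589 >1
  x=-4.591: |R|=1.06405 >1
  x=-4.503: |R|=1.04607 >1
So |R|<1 on (-4.2857, 0).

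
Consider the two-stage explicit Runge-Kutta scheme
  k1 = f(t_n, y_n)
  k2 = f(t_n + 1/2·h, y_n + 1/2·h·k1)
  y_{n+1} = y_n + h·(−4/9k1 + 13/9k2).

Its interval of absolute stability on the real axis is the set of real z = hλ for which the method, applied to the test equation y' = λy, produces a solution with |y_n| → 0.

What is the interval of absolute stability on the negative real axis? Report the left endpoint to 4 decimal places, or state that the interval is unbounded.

Test eqn y'=λy, z=hλ:
  k1=λy_n ⇒ h·k1=z·y_n;  k2=λ(1+1/2z)y_n ⇒ h·k2=z(1+1/2z)y_n
  y_{n+1}/y_n = 1 − 4/9z + 13/9z(1+1/2z) = 1 + z + 13/18z²
  Hence R(z) = 1 + z + 13/18z².

Find x<0 with |R(x)|<1.
x=-1.06: |R|=0.7515
R=1: x+13/18x²=0 ⇒ x=−18/13=-1.3846; min R=1−1/(4·13/18)=0.6538>−1
Confirm numerically:
  x=-1.347: |R|=0.96341 <1
  x=-1.078: |R|=0.76128 <1
  x=-1.069: |R|=0.75633 <1
  x=-0.964: |R|=0.70716 <1
  x=-1.875: |R|=1.66406 >1
  x=-1.497: |R|=1.12151 >1
Interval (-1.3846, 0).

(-1.3846, 0).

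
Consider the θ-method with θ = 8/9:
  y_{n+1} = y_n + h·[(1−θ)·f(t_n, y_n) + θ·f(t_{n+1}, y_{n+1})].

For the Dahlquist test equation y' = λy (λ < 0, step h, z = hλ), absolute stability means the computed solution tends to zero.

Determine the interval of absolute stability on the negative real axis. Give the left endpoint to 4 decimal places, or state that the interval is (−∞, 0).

interval (−∞, 0).

Set f=λy, z=hλ:
  y_{n+1} = y_n + z·[1/9·y_n + 8/9·y_{n+1}] ⇒ (1 − 8/9z)y_{n+1} = (1 + 1/9z)y_n
  R(z) = (1 + 1/9z)/(1 − 8/9z).

Boundary: |R(x)|=1, x<0.
x=-0.61: |R|=0.6045
x=-2: |R|=0.2800
x=-10: |R|=0.0112
x=-100: |R|=0.1125
θ=8/9≥1/2 ⇒ |1+1/9x|<|1−8/9x| ∀x<0 ⇒ interval (−∞,0).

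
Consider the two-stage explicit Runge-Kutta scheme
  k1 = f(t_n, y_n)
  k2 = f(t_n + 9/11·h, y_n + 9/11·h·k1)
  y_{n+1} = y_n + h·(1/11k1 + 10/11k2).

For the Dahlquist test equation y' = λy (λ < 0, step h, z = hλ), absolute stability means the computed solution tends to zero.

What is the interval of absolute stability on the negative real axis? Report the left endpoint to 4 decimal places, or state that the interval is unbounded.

Set f=λy, z=hλ:
  k1=λy_n ⇒ h·k1=z·y_n;  k2=λ(1+9/11z)y_n ⇒ h·k2=z(1+9/11z)y_n
  y_{n+1}/y_n = 1 + 1/11z + 10/11z(1+9/11z) = 1 + z + 90/121z²
  Hence R(z) = 1 + z + 90/121z².

Need |R(x)|<1, x<0.
x=-0.72: |R|=0.6656
R=1: x+90/121x²=0 ⇒ x=−121/90=-1.3444; min R=1−1/(4·90/121)=0.6639>−1
Confirm numerically:
  x=-1.156: |R|=0.83797 <1
  x=-0.768: |R|=0.67071 <1
  x=-0.636: |R|=0.66486 <1
  x=-1.942: |R|=1.86315 >1
  x=-1.733: |R|=1.50085 >1
  x=-1.566: |R|=1.25807 >1
So |R|<1 on (-1.3444, 0).

(-1.3444, 0).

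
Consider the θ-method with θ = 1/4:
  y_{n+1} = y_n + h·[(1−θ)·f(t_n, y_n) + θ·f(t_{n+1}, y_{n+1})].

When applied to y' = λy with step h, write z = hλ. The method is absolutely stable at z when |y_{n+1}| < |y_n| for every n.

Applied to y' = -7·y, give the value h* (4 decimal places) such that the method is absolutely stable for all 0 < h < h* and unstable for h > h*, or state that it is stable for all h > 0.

(-4.0000,0); λ=-7 ⇒ h* = (4)/7 = 0.5714.

On y'=λy, z=hλ:
  y_{n+1} = y_n + z·[3/4·y_n + 1/4·y_{n+1}] ⇒ (1 − 1/4z)y_{n+1} = (1 + 3/4z)y_n
  Hence R(z) = (1 + 3/4z)/(1 − 1/4z).

Find x<0 with |R(x)|<1.
x=-1.77: |R|=0.2270
R=−1: 1+3/4x = −1+1/4x ⇒ -1/2x=2 ⇒ x=2/(-1/2)=-4.0000
Confirm numerically:
  x=-3.927: |R|=0.98158 <1
  x=-3.506: |R|=0.86837 <1
  x=-2.737: |R|=0.62506 <1
  x=-1.782: |R|=0.23279 <1
  x=-4.502: |R|=1.11809 >1
  x=-4.496: |R|=1.11676 >1
Stable set (-4.0000, 0).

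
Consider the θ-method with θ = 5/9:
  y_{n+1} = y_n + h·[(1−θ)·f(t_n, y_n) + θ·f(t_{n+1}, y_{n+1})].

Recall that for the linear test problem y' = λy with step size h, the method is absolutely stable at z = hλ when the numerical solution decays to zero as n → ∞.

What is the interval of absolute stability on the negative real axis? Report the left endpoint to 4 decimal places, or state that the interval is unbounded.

(−∞, 0) — no finite endpoint.

On y'=λy, z=hλ:
  y_{n+1} = y_n + z·[4/9·y_n + 5/9·y_{n+1}] ⇒ (1 − 5/9z)y_{n+1} = (1 + 4/9z)y_n
  ⇒ R(z) = (1 + 4/9z)/(1 − 5/9z).

Need |R(x)|<1, x<0.
x=-1.11: |R|=0.3134
x=-2: |R|=0.0526
x=-10: |R|=0.5254
x=-100: |R|=0.7682
θ=5/9≥1/2 ⇒ |1+4/9x|<|1−5/9x| ∀x<0 ⇒ interval (−∞,0).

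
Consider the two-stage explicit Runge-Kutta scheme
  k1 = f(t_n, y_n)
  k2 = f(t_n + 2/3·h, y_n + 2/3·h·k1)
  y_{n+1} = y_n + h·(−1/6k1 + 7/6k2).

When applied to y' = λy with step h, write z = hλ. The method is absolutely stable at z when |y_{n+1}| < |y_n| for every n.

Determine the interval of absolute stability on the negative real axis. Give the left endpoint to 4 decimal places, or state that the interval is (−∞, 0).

z∈(-1.2857,0).

Set f=λy, z=hλ:
  k1=λy_n ⇒ h·k1=z·y_n;  k2=λ(1+2/3z)y_n ⇒ h·k2=z(1+2/3z)y_n
  y_{n+1}/y_n = 1 − 1/6z + 7/6z(1+2/3z) = 1 + z + 7/9z²
  R(z) = 1 + z + 7/9z².

Find x<0 with |R(x)|<1.
x=-0.99: |R|=0.7723
R=1: x+7/9x²=0 ⇒ x=−9/7=-1.2857; min R=1−1/(4·7/9)=0.6786>−1
Confirm numerically:
  x=-1.240: |R|=0.95591 <1
  x=-0.733: |R|=0.68489 <1
  x=-0.676: |R|=0.67943 <1
  x=-1.842: |R|=1.79697 >1
  x=-1.526: |R|=1.28519 >1
  x=-1.355: |R|=1.07302 >1
Interval (-1.2857, 0).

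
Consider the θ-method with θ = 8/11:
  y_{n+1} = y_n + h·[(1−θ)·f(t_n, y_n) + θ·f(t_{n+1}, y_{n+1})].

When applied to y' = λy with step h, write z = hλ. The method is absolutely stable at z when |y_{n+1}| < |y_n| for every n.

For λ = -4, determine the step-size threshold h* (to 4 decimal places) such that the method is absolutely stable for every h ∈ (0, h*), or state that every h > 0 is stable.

On y'=λy, z=hλ:
  y_{n+1} = y_n + z·[3/11·y_n + 8/11·y_{n+1}] ⇒ (1 − 8/11z)y_{n+1} = (1 + 3/11z)y_n
  R(z) = (1 + 3/11z)/(1 − 8/11z).

Find x<0 with |R(x)|<1.
x=-0.77: |R|=0.5064
x=-2: |R|=0.1852
x=-10: |R|=0.2088
x=-100: |R|=0.3564
θ=8/11≥1/2 ⇒ |1+3/11x|<|1−8/11x| ∀x<0 ⇒ unbounded interval.

interval (−∞, 0). Any h>0 works for λ=-4.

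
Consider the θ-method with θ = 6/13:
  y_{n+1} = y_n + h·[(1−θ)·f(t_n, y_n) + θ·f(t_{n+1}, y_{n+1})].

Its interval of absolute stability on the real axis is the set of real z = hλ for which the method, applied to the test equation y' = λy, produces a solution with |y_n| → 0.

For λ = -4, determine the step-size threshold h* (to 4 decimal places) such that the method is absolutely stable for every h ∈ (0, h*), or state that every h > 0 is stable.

Set f=λy, z=hλ:
  y_{n+1} = y_n + z·[7/13·y_n + 6/13·y_{n+1}] ⇒ (1 − 6/13z)y_{n+1} = (1 + 7/13z)y_n
  Hence R(z) = (1 + 7/13z)/(1 − 6/13z).

Solve |R(x)|<1 on ℝ⁻.
x=-1.39: |R|=0.1532
R=−1: 1+7/13x = −1+6/13x ⇒ -1/13x=2 ⇒ x=2/(-1/13)=-26.0000
Confirm numerically:
  x=-22.424: |R|=0.97576 <1
  x=-19.879: |R|=0.95372 <1
  x=-15.545: |R|=0.90162 <1
  x=-26.574: |R|=1.00333 >1
  x=-26.484: |R|=1.00282 >1
Interval (-26.0000, 0).

(-26.0000,0); λ=-4 ⇒ h* = (26)/4 = 6.5000.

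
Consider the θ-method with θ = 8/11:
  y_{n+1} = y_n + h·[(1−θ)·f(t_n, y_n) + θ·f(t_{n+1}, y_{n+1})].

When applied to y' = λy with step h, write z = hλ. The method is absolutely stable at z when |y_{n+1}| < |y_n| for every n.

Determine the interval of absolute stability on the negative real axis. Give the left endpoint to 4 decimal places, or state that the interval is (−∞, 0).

interval (−∞, 0).

Test eqn y'=λy, z=hλ:
  y_{n+1} = y_n + z·[3/11·y_n + 8/11·y_{n+1}] ⇒ (1 − 8/11z)y_{n+1} = (1 + 3/11z)y_n
  ⇒ R(z) = (1 + 3/11z)/(1 − 8/11z).

Find x<0 with |R(x)|<1.
x=-1.02: |R|=0.4144
x=-2: |R|=0.1852
x=-10: |R|=0.2088
x=-100: |R|=0.3564
θ=8/11≥1/2 ⇒ |1+3/11x|<|1−8/11x| ∀x<0 ⇒ stable on all of ℝ⁻.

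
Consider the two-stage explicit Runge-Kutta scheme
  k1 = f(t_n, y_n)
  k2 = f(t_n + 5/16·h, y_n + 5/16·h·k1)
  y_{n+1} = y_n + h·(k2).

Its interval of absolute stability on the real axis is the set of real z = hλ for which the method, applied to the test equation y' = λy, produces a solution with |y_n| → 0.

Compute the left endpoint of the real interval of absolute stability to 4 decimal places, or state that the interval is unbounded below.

Test eqn y'=λy, z=hλ:
  k1=λy_n ⇒ h·k1=z·y_n;  k2=λ(1+5/16z)y_n ⇒ h·k2=z(1+5/16z)y_n
  y_{n+1}/y_n = 1 + z(1+5/16z) = 1 + z + 5/16z²
  R(z) = 1 + z + 5/16z².

Boundary: |R(x)|=1, x<0.
x=-1.64: |R|=0.2005
R=1: x+5/16x²=0 ⇒ x=−16/5=-3.2000; min R=1−1/(4·5/16)=0.2000>−1
Confirm numerically:
  x=-2.649: |R|=0.54388 <1
  x=-1.981: |R|=0.24536 <1
  x=-1.685: |R|=0.20226 <1
  x=-3.685: |R|=1.55851 >1
  x=-3.263: |R|=1.06424 >1
So |R|<1 on (-3.2000, 0).

left endpoint -3.2000.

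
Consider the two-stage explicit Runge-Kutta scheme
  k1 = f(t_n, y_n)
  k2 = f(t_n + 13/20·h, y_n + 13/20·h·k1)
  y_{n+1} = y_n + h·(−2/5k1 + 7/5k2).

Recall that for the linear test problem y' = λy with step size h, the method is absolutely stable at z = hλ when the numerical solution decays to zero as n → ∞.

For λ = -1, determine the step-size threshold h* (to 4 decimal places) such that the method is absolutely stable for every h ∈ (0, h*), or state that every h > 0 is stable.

(-1.0989,0); λ=-1 ⇒ h* = (100/91)/1 = 1.0989.

With y'=λy (z=hλ):
  k1=λy_n ⇒ h·k1=z·y_n;  k2=λ(1+13/20z)y_n ⇒ h·k2=z(1+13/20z)y_n
  y_{n+1}/y_n = 1 − 2/5z + 7/5z(1+13/20z) = 1 + z + 91/100z²
  so R(z) = 1 + z + 91/100z².

Boundary: |R(x)|=1, x<0.
x=-0.96: |R|=0.8787
R=1: x+91/100x²=0 ⇒ x=−100/91=-1.0989; min R=1−1/(4·91/100)=0.7253>−1
Confirm numerically:
  x=-1.030: |R|=0.93542 <1
  x=-0.887: |R|=0.82896 <1
  x=-0.864: |R|=0.81531 <1
  x=-0.518: |R|=0.72617 <1
  x=-1.416: |R|=1.40860 >1
  x=-1.395: |R|=1.37588 >1
So |R|<1 on (-1.0989, 0).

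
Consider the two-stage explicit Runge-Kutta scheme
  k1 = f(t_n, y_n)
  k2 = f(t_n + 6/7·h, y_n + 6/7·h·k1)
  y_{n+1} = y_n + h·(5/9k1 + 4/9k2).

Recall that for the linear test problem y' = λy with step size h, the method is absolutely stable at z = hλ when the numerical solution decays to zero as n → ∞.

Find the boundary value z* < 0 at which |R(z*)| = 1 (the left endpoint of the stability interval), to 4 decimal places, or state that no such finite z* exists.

On y'=λy, z=hλ:
  k1=λy_n ⇒ h·k1=z·y_n;  k2=λ(1+6/7z)y_n ⇒ h·k2=z(1+6/7z)y_n
  y_{n+1}/y_n = 1 + 5/9z + 4/9z(1+6/7z) = 1 + z + 8/21z²
  so R(z) = 1 + z + 8/21z².

Find x<0 with |R(x)|<1.
x=-0.38: |R|=0.6750
R=1: x+8/21x²=0 ⇒ x=−21/8=-2.6250; min R=1−1/(4·8/21)=0.3438>−1
Confirm numerically:
  x=-2.527: |R|=0.90566 <1
  x=-2.141: |R|=0.60524 <1
  x=-1.974: |R|=0.51045 <1
  x=-1.495: |R|=0.35644 <1
  x=-3.203: |R|=1.70527 >1
  x=-2.724: |R|=1.10273 >1
  x=-2.693: |R|=1.06976 >1
Stable set (-2.6250, 0).

left endpoint -2.6250.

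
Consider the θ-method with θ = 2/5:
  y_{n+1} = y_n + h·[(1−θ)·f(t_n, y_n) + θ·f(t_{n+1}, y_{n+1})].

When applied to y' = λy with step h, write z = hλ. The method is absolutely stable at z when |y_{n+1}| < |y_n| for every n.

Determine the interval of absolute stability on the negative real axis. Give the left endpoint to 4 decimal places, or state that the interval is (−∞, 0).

(-10.0000, 0).

On y'=λy, z=hλ:
  y_{n+1} = y_n + z·[3/5·y_n + 2/5·y_{n+1}] ⇒ (1 − 2/5z)y_{n+1} = (1 + 3/5z)y_n
  R(z) = (1 + 3/5z)/(1 − 2/5z).

Need |R(x)|<1, x<0.
x=-0.62: |R|=0.5032
R=−1: 1+3/5x = −1+2/5x ⇒ -1/5x=2 ⇒ x=2/(-1/5)=-10.0000
Confirm numerically:
  x=-9.541: |R|=0.98094 <1
  x=-9.475: |R|=0.97808 <1
  x=-8.602: |R|=0.93704 <1
  x=-10.524: |R|=1.02012 >1
  x=-10.509: |R|=1.01956 >1
Stable set (-10.0000, 0).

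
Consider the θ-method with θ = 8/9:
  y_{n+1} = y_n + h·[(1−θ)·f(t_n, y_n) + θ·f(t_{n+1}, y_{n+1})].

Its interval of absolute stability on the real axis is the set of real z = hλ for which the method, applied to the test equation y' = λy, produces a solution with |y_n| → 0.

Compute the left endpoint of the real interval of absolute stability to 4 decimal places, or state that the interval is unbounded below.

On y'=λy, z=hλ:
  y_{n+1} = y_n + z·[1/9·y_n + 8/9·y_{n+1}] ⇒ (1 − 8/9z)y_{n+1} = (1 + 1/9z)y_n
  R(z) = (1 + 1/9z)/(1 − 8/9z).

Boundary: |R(x)|=1, x<0.
x=-1.43: |R|=0.3704
x=-2: |R|=0.2800
x=-10: |R|=0.0112
x=-100: |R|=0.1125
θ=8/9≥1/2 ⇒ |1+1/9x|<|1−8/9x| ∀x<0 ⇒ interval (−∞,0).

unbounded; (−∞, 0).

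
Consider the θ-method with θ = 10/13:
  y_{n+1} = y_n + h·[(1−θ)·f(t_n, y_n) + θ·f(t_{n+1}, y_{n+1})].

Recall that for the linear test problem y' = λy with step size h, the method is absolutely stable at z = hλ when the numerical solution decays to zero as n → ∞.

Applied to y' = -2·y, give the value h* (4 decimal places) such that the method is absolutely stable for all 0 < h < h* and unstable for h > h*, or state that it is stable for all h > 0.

(−∞, 0) — no finite endpoint. Any h>0 works for λ=-2.

With y'=λy (z=hλ):
  y_{n+1} = y_n + z·[3/13·y_n + 10/13·y_{n+1}] ⇒ (1 − 10/13z)y_{n+1} = (1 + 3/13z)y_n
  Hence R(z) = (1 + 3/13z)/(1 − 10/13z).

Solve |R(x)|<1 on ℝ⁻.
x=-0.7: |R|=0.5450
x=-2: |R|=0.2121
x=-10: |R|=0.1504
x=-100: |R|=0.2833
θ=10/13≥1/2 ⇒ |1+3/13x|<|1−10/13x| ∀x<0 ⇒ unbounded interval.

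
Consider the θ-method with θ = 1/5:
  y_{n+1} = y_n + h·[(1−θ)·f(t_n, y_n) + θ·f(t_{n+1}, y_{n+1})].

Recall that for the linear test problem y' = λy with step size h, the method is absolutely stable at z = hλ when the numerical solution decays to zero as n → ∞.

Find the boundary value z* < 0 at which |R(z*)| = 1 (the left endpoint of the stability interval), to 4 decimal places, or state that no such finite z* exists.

left endpoint -3.3333.

Test eqn y'=λy, z=hλ:
  y_{n+1} = y_n + z·[4/5·y_n + 1/5·y_{n+1}] ⇒ (1 − 1/5z)y_{n+1} = (1 + 4/5z)y_n
  R(z) = (1 + 4/5z)/(1 − 1/5z).

Find x<0 with |R(x)|<1.
x=-0.9: |R|=0.2373
R=−1: 1+4/5x = −1+1/5x ⇒ -3/5x=2 ⇒ x=2/(-3/5)=-3.3333
Confirm numerically:
  x=-2.944: |R|=0.85297 <1
  x=-2.809: |R|=0.79857 <1
  x=-2.591: |R|=0.70663 <1
  x=-2.354: |R|=0.60049 <1
  x=-3.912: |R|=1.19479 >1
  x=-3.726: |R|=1.13500 >1
  x=-3.568: |R|=1.08217 >1
Interval (-3.3333, 0).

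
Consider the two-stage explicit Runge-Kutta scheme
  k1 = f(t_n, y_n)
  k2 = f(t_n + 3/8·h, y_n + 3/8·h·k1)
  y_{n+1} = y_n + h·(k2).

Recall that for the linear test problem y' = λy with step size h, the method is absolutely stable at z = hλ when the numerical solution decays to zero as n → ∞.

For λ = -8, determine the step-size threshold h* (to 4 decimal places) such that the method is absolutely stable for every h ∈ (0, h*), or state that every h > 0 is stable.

Set f=λy, z=hλ:
  k1=λy_n ⇒ h·k1=z·y_n;  k2=λ(1+3/8z)y_n ⇒ h·k2=z(1+3/8z)y_n
  y_{n+1}/y_n = 1 + z(1+3/8z) = 1 + z + 3/8z²
  ⇒ R(z) = 1 + z + 3/8z².

Boundary: |R(x)|=1, x<0.
x=-0.62: |R|=0.5241
R=1: x+3/8x²=0 ⇒ x=−8/3=-2.6667; min R=1−1/(4·3/8)=0.3333>−1
Confirm numerically:
  x=-2.006: |R|=0.50301 <1
  x=-1.963: |R|=0.48201 <1
  x=-1.518: |R|=0.34612 <1
  x=-3.188: |R|=1.62325 >1
  x=-2.790: |R|=1.12904 >1
Interval (-2.6667, 0).

(-2.6667,0); λ=-8 ⇒ h* = (8/3)/8 = 0.3333.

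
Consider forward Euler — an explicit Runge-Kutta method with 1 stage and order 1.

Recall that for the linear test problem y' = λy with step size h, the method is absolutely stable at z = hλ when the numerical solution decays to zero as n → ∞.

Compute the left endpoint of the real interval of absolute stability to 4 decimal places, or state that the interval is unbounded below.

Set f=λy, z=hλ:
  order 1, 1-stage ⇒ R(z)=1+z
  (e.g. R(-0.96)=0.04000, |R|=0.04000)

Boundary: |R(x)|=1, x<0.
x=-0.96: |R|=0.0400
|R(-1.5)|=0.5000 |R(-0.85)|=0.1500 |R(-0.77)|=0.2300
Bisect:
  x_lo=-2.8582 |R|=1.8582  x_hi=-0.1812 |R|=0.8188
  mid=-1.51974 |R|=0.51974 →hi
  mid=-2.18899 |R|=1.18899 →lo
  mid=-1.85436 |R|=0.85436 →hi
  mid=-2.02167 |R|=1.02167 →lo
  mid=-1.93802 |R|=0.93802 →hi
  mid=-1.97985 |R|=0.97985 →hi
  mid=-2.00076 |R|=1.00076 →lo
  ...
  [-2.00011,-1.99994] ⇒ x*=-2.0000
So |R|<1 on (-2.0000, 0).

left endpoint -2.0000.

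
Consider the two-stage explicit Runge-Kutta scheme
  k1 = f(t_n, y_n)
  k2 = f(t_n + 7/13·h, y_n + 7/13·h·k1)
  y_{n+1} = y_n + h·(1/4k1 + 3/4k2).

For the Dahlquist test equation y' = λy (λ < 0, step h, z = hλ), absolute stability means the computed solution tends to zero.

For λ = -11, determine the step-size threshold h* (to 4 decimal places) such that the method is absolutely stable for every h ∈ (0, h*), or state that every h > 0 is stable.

(-2.4762,0); λ=-11 ⇒ h* = (52/21)/11 = 0.2251.

Set f=λy, z=hλ:
  k1=λy_n ⇒ h·k1=z·y_n;  k2=λ(1+7/13z)y_n ⇒ h·k2=z(1+7/13z)y_n
  y_{n+1}/y_n = 1 + 1/4z + 3/4z(1+7/13z) = 1 + z + 21/52z²
  R(z) = 1 + z + 21/52z².

Need |R(x)|<1, x<0.
x=-1.16: |R|=0.3834
R=1: x+21/52x²=0 ⇒ x=−52/21=-2.4762; min R=1−1/(4·21/52)=0.3810>−1
Confirm numerically:
  x=-2.356: |R|=0.88564 <1
  x=-2.283: |R|=0.82188 <1
  x=-1.195: |R|=0.38170 <1
  x=-1.059: |R|=0.39391 <1
  x=-2.908: |R|=1.50711 >1
  x=-2.883: |R|=1.47364 >1
Stable set (-2.4762, 0).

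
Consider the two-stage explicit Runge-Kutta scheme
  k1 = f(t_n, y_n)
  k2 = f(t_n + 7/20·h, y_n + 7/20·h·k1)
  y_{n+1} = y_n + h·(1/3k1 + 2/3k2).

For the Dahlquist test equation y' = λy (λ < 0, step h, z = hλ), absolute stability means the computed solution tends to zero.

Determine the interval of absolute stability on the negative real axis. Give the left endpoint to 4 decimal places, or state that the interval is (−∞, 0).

Set f=λy, z=hλ:
  k1=λy_n ⇒ h·k1=z·y_n;  k2=λ(1+7/20z)y_n ⇒ h·k2=z(1+7/20z)y_n
  y_{n+1}/y_n = 1 + 1/3z + 2/3z(1+7/20z) = 1 + z + 7/30z²
  R(z) = 1 + z + 7/30z².

Solve |R(x)|<1 on ℝ⁻.
x=-0.41: |R|=0.6292
R=1: x+7/30x²=0 ⇒ x=−30/7=-4.2857; min R=1−1/(4·7/30)=-0.0714>−1
Confirm numerically:
  x=-4.164: |R|=0.88174 <1
  x=-4.038: |R|=0.76660 <1
  x=-3.964: |R|=0.70244 <1
  x=-3.109: |R|=0.14637 <1
  x=-4.580: |R|=1.31449 >1
  x=-4.319: |R|=1.03354 >1
Stable set (-4.2857, 0).

(-4.2857, 0).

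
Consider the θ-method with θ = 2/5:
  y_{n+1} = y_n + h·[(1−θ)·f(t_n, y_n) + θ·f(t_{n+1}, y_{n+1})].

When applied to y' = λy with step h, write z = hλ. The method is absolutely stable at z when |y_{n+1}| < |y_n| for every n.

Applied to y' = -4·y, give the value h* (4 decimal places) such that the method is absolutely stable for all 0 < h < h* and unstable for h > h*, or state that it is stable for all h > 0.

(-10.0000,0); λ=-4 ⇒ h* = (10)/4 = 2.5000.

Set f=λy, z=hλ:
  y_{n+1} = y_n + z·[3/5·y_n + 2/5·y_{n+1}] ⇒ (1 − 2/5z)y_{n+1} = (1 + 3/5z)y_n
  R(z) = (1 + 3/5z)/(1 − 2/5z).

Find x<0 with |R(x)|<1.
x=-1.07: |R|=0.2507
R=−1: 1+3/5x = −1+2/5x ⇒ -1/5x=2 ⇒ x=2/(-1/5)=-10.0000
Confirm numerically:
  x=-9.563: |R|=0.98189 <1
  x=-8.519: |R|=0.93280 <1
  x=-5.646: |R|=0.73275 <1
  x=-5.372: |R|=0.70605 <1
  x=-10.478: |R|=1.01842 >1
  x=-10.251: |R|=1.00984 >1
  x=-10.170: |R|=1.00671 >1
So |R|<1 on (-10.0000, 0).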